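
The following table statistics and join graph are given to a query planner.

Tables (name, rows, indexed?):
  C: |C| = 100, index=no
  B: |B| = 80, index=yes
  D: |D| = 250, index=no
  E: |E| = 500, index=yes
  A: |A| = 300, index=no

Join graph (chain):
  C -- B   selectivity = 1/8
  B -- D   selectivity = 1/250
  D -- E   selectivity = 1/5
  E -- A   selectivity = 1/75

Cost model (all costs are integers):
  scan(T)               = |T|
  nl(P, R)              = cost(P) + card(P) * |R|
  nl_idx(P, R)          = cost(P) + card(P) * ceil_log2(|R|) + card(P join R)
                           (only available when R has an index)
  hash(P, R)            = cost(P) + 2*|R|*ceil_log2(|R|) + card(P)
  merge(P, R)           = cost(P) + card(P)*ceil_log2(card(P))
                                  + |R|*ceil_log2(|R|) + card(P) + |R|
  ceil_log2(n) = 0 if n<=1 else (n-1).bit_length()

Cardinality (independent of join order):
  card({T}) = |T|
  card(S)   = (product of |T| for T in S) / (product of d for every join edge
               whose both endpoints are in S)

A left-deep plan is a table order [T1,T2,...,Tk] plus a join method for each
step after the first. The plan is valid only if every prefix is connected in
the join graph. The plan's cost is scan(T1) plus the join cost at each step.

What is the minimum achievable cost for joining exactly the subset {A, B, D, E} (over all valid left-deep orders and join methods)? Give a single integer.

20660

Selinger DP over subsets of {A,B,D,E}:
  {B}: scan cost=80, card=80
  {D}: scan cost=250, card=250
  {E}: scan cost=500, card=500
  {A}: scan cost=300, card=300
  {BD}: card=80; try (B,hash)→1620, (B,nl_idx)→2080, (D,merge)→2970, (B,merge)→3140, (D,hash)→4160, (D,nl)→20080 …(+1); best=1620 via (B,hash)
  {DE}: card=25000; try (D,hash)→5000, (E,merge)→7500, (D,merge)→7750, (E,hash)→9500, (E,nl_idx)→27500, (E,nl)→125250 …(+1); best=5000 via (D,hash)
  {AE}: card=2000; try (E,nl_idx)→5000, (A,hash)→6400, (E,merge)→8300, (A,merge)→8500, (E,hash)→9600, (E,nl)→150300 …(+1); best=5000 via (E,nl_idx)
  {BDE}: card=8000; try (E,merge)→7260, (E,nl_idx)→10340, (E,hash)→10700, (B,hash)→31120, (E,nl)→41620, (B,nl_idx)→188000 …(+2); best=7260 via (E,merge)
  {ADE}: card=100000; try (D,hash)→11000, (D,merge)→31250, (A,hash)→35400, (A,merge)→408000, (D,nl)→505000, (A,nl)→7505000; best=11000 via (D,hash)
  {ABDE}: card=32000; try (A,hash)→20660, (B,hash)→112120, (A,merge)→122260, (B,nl_idx)→743000, (B,merge)→1811640, (A,nl)→2407260 …(+1); best=20660 via (A,hash)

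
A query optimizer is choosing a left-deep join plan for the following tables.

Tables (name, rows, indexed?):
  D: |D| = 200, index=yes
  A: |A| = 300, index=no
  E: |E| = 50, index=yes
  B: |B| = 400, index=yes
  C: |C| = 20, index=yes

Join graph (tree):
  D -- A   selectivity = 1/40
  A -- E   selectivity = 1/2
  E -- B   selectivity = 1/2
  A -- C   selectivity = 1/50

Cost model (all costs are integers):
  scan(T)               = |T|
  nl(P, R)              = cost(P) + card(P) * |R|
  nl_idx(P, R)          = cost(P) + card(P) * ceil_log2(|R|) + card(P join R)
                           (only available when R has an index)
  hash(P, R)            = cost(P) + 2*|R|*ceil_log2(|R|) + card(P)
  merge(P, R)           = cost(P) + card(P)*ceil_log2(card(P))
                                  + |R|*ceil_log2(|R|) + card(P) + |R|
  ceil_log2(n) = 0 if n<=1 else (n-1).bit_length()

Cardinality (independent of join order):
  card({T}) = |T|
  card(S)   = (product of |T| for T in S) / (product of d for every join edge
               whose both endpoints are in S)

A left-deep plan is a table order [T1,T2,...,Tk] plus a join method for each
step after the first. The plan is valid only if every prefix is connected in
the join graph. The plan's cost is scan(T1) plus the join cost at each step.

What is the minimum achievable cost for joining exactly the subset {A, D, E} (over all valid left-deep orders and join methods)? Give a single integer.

Selinger DP over subsets of {A,D,E}:
  {D}: scan cost=200, card=200
  {A}: scan cost=300, card=300
  {E}: scan cost=50, card=50
  {AD}: card=1500; try (D,hash)→3800, (D,nl_idx)→4200, (A,merge)→5000, (D,merge)→5100, (A,hash)→5800, (A,nl)→60200 …(+1); best=3800 via (D,hash)
  {AE}: card=7500; try (E,hash)→1200, (A,merge)→3400, (E,merge)→3650, (A,hash)→5500, (E,nl_idx)→9600, (A,nl)→15050 …(+1); best=1200 via (E,hash)
  {ADE}: card=37500; try (E,hash)→5900, (D,hash)→11900, (E,merge)→22150, (E,nl_idx)→50300, (E,nl)→78800, (D,nl_idx)→98700 …(+2); best=5900 via (E,hash)

5900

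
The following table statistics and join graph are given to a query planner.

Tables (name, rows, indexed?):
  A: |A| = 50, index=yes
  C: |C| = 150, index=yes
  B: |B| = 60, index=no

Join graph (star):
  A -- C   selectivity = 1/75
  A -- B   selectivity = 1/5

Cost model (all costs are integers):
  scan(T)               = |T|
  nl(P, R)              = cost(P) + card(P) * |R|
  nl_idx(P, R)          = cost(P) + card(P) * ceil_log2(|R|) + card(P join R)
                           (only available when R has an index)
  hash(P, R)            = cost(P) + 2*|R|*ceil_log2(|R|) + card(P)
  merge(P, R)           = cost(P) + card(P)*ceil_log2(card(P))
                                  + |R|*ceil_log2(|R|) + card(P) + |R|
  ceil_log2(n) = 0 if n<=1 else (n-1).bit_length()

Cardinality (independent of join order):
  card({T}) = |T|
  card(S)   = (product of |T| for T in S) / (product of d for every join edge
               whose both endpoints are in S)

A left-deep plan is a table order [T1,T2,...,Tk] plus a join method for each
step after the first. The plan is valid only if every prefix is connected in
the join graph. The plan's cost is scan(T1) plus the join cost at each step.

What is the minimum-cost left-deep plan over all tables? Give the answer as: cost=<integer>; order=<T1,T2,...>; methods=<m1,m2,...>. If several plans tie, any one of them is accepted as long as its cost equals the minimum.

Selinger DP (subsets sized 1..n):
  {A}: scan cost=50, card=50
  {C}: scan cost=150, card=150
  {B}: scan cost=60, card=60
  {AC}: card=100; try (C,nl_idx)→550, (A,hash)→900, (A,nl_idx)→1150, (C,merge)→1750, (A,merge)→1850, (C,hash)→2500 …(+2); best=550 via (C,nl_idx)
  {AB}: card=600; try (A,hash)→720, (B,hash)→820, (B,merge)→820, (A,merge)→830, (A,nl_idx)→1020, (B,nl)→3050 …(+1); best=720 via (A,hash)
  {ABC}: card=1200; try (B,hash)→1370, (B,merge)→1770, (C,hash)→3720, (B,nl)→6550, (C,nl_idx)→6720, (C,merge)→8670 …(+1); best=1370 via (B,hash)

cost=1370; order=A,C,B; methods=nl_idx,hash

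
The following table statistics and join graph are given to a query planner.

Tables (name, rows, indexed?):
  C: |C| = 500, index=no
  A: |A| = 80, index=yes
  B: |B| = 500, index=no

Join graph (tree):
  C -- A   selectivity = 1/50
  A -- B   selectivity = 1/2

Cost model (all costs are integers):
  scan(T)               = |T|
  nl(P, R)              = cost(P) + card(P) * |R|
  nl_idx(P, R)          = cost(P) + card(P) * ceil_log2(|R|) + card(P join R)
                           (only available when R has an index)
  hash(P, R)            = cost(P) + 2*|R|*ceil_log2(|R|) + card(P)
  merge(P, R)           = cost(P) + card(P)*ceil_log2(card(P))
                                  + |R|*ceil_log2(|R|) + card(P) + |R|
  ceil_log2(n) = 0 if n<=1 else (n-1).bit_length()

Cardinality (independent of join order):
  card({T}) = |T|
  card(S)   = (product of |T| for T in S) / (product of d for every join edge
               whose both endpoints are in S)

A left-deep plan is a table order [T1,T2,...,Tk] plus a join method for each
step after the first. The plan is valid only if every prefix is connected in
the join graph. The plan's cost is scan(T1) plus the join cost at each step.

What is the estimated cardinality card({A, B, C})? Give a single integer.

200000

Tables in S: A(80), B(500), C(500)
Edges inside S: C-A(d=50), A-B(d=2)
numerator = 80 * 500 * 500 = 20000000
denominator = 50 * 2 = 100
card(S) = 20000000 / 100 = 200000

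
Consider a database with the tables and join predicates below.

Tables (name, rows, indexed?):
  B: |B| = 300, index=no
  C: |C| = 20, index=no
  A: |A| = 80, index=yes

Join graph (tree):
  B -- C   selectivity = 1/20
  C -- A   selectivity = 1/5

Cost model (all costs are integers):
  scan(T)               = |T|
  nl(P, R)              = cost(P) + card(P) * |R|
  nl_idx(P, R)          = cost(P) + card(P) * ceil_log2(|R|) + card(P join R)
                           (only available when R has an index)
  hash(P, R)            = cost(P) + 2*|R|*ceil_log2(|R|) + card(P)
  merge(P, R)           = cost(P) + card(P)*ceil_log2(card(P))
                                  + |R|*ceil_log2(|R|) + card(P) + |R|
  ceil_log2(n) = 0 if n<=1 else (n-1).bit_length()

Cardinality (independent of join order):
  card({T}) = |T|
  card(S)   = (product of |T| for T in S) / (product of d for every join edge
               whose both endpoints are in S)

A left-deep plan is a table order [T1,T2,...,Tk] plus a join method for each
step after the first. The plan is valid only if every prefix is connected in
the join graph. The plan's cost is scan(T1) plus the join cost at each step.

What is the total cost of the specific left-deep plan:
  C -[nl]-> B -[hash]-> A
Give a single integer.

step 1: scan C: cost=20, card=20
step 2: join B via nl
    card(P join B) = 20*300/(20) = 300
    cost = 20 + 20*300 = 6020
step 3: join A via hash
    card(P join A) = 300*80/(5) = 4800
    cost = 6020 + 2*80*7 + 300 = 7440

7440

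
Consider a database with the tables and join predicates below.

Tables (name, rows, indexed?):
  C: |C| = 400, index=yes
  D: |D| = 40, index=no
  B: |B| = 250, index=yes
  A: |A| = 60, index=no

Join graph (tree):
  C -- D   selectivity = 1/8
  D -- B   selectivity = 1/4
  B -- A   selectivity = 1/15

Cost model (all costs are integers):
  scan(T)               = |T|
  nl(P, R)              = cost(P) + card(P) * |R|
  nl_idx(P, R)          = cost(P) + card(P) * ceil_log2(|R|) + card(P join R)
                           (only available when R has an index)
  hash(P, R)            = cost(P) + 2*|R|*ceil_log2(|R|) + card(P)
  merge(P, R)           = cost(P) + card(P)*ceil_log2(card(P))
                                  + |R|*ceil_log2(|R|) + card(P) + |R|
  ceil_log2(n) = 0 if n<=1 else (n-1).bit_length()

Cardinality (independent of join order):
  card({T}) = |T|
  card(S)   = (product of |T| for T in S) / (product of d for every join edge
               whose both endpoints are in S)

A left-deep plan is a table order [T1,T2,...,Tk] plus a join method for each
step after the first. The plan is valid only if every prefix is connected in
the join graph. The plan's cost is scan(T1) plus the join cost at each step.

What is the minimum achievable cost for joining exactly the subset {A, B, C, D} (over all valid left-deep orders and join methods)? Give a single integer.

Selinger DP over subsets of {A,B,C,D}:
  {C}: scan cost=400, card=400
  {D}: scan cost=40, card=40
  {B}: scan cost=250, card=250
  {A}: scan cost=60, card=60
  {CD}: card=2000; try (D,hash)→1280, (C,nl_idx)→2400, (C,merge)→4320, (D,merge)→4680, (C,hash)→7280, (C,nl)→16040 …(+1); best=1280 via (D,hash)
  {BD}: card=2500; try (D,hash)→980, (B,merge)→2570, (D,merge)→2780, (B,nl_idx)→2860, (B,hash)→4080, (B,nl)→10040 …(+1); best=980 via (D,hash)
  {AB}: card=1000; try (A,hash)→1220, (B,nl_idx)→1540, (B,merge)→2730, (A,merge)→2920, (B,hash)→4120, (B,nl)→15060 …(+1); best=1220 via (A,hash)
  {BCD}: card=125000; try (B,hash)→7280, (C,hash)→10680, (B,merge)→27530, (C,merge)→37480, (B,nl_idx)→142280, (C,nl_idx)→148480 …(+2); best=7280 via (B,hash)
  {ABD}: card=10000; try (D,hash)→2700, (A,hash)→4200, (D,merge)→12500, (A,merge)→33900, (D,nl)→41220, (A,nl)→150980; best=2700 via (D,hash)
  {ABCD}: card=500000; try (C,hash)→19900, (A,hash)→133000, (C,merge)→156700, (C,nl_idx)→592700, (A,merge)→2257700, (C,nl)→4002700 …(+1); best=19900 via (C,hash)

19900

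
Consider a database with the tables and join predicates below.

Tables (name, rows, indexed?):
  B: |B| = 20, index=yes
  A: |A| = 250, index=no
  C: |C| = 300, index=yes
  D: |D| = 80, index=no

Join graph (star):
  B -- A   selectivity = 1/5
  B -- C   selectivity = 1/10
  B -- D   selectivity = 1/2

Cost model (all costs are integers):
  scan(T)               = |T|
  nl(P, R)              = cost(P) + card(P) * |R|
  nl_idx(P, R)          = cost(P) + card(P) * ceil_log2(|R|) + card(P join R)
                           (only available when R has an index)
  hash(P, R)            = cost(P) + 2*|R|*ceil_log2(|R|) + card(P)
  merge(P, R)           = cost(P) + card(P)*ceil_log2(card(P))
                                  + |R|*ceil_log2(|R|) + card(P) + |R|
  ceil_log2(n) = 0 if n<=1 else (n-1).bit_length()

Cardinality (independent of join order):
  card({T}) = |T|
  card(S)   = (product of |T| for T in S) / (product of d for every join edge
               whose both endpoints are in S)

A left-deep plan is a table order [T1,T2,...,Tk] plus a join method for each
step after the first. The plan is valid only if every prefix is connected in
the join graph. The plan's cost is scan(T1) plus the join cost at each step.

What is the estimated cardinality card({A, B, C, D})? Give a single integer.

1200000

Tables in S: A(250), B(20), C(300), D(80)
Edges inside S: B-A(d=5), B-C(d=10), B-D(d=2)
numerator = 250 * 20 * 300 * 80 = 120000000
denominator = 5 * 10 * 2 = 100
card(S) = 120000000 / 100 = 1200000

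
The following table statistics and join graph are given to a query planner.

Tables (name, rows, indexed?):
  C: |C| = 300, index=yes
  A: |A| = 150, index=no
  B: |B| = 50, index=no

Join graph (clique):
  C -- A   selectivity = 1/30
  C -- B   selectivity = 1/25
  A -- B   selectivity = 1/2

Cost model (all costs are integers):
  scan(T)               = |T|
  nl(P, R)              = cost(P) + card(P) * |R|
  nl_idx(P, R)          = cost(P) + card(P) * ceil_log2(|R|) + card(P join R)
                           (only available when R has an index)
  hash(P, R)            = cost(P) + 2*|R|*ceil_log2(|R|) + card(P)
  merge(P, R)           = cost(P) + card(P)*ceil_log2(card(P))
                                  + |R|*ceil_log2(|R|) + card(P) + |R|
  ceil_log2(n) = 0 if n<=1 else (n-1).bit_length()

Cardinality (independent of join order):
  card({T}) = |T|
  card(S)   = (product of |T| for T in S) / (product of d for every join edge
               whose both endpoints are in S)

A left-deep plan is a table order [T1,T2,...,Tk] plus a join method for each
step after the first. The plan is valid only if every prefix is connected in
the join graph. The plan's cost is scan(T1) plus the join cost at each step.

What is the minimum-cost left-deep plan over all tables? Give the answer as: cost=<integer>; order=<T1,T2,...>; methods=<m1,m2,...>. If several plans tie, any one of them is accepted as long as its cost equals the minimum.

Selinger DP (subsets sized 1..n):
  {C}: scan cost=300, card=300
  {A}: scan cost=150, card=150
  {B}: scan cost=50, card=50
  {AC}: card=1500; try (C,nl_idx)→3000, (A,hash)→3000, (C,merge)→4500, (A,merge)→4650, (C,hash)→5700, (C,nl)→45150 …(+1); best=3000 via (C,nl_idx)
  {BC}: card=600; try (C,nl_idx)→1100, (B,hash)→1200, (C,merge)→3400, (B,merge)→3650, (C,hash)→5500, (C,nl)→15050 …(+1); best=1100 via (C,nl_idx)
  {AB}: card=3750; try (B,hash)→900, (A,merge)→1750, (B,merge)→1850, (A,hash)→2500, (A,nl)→7550, (B,nl)→7650; best=900 via (B,hash)
  {ABC}: card=1500; try (A,hash)→4100, (B,hash)→5100, (A,merge)→9050, (C,hash)→10050, (B,merge)→21350, (C,nl_idx)→36150 …(+4); best=4100 via (A,hash)

cost=4100; order=B,C,A; methods=nl_idx,hash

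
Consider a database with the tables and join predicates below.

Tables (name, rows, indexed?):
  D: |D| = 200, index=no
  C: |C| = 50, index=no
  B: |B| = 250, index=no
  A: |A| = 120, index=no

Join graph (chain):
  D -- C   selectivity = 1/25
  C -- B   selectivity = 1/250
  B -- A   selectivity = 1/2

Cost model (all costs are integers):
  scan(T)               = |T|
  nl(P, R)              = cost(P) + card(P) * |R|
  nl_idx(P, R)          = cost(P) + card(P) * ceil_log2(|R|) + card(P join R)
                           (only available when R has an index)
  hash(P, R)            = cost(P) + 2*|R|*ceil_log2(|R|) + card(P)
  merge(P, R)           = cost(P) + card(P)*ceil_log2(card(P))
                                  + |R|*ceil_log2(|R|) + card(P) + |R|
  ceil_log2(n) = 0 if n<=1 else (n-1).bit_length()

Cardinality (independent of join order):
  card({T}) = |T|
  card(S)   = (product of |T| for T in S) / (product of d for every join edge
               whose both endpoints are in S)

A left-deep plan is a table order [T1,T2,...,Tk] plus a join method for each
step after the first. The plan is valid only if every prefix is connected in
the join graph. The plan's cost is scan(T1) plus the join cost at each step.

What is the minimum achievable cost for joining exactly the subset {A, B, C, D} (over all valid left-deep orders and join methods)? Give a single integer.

5330

Selinger DP over subsets of {A,B,C,D}:
  {D}: scan cost=200, card=200
  {C}: scan cost=50, card=50
  {B}: scan cost=250, card=250
  {A}: scan cost=120, card=120
  {CD}: card=400; try (C,hash)→1000, (D,merge)→2200, (C,merge)→2350, (D,hash)→3300, (D,nl)→10050, (C,nl)→10200; best=1000 via (C,hash)
  {BC}: card=50; try (C,hash)→1100, (B,merge)→2650, (C,merge)→2850, (B,hash)→4100, (B,nl)→12550, (C,nl)→12750; best=1100 via (C,hash)
  {AB}: card=15000; try (A,hash)→2180, (B,merge)→3330, (A,merge)→3460, (B,hash)→4240, (B,nl)→30120, (A,nl)→30250; best=2180 via (A,hash)
  {BCD}: card=400; try (D,merge)→3250, (D,hash)→4350, (B,hash)→5400, (B,merge)→7250, (D,nl)→11100, (B,nl)→101000; best=3250 via (D,merge)
  {ABC}: card=3000; try (A,merge)→2410, (A,hash)→2830, (A,nl)→7100, (C,hash)→17780, (C,merge)→227530, (C,nl)→752180; best=2410 via (A,merge)
  {ABCD}: card=24000; try (A,hash)→5330, (A,merge)→8210, (D,hash)→8610, (D,merge)→43210, (A,nl)→51250, (D,nl)→602410; best=5330 via (A,hash)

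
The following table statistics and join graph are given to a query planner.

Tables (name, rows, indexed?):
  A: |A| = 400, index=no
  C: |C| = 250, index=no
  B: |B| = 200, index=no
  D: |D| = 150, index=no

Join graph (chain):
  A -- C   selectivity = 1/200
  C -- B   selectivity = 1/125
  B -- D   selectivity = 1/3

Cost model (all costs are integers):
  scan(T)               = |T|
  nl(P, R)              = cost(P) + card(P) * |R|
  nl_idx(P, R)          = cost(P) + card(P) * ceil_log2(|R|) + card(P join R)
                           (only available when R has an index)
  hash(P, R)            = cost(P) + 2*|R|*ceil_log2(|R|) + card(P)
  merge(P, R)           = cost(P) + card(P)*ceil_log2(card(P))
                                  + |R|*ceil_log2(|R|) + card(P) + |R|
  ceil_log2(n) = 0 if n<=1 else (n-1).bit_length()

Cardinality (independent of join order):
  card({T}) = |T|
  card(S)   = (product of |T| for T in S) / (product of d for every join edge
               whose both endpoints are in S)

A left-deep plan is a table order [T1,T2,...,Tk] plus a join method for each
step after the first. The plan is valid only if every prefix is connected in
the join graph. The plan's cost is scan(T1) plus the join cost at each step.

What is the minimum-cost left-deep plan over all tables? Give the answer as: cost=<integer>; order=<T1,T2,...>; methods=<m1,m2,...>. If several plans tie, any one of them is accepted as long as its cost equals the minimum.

cost=11700; order=A,C,B,D; methods=hash,hash,hash

Selinger DP (subsets sized 1..n):
  {A}: scan cost=400, card=400
  {C}: scan cost=250, card=250
  {B}: scan cost=200, card=200
  {D}: scan cost=150, card=150
  {AC}: card=500; try (C,hash)→4800, (A,merge)→6500, (C,merge)→6650, (A,hash)→7700, (A,nl)→100250, (C,nl)→100400; best=4800 via (C,hash)
  {BC}: card=400; try (B,hash)→3700, (C,merge)→4250, (B,merge)→4300, (C,hash)→4400, (C,nl)→50200, (B,nl)→50250; best=3700 via (B,hash)
  {BD}: card=10000; try (D,hash)→2800, (B,merge)→3300, (D,merge)→3350, (B,hash)→3500, (B,nl)→30150, (D,nl)→30200; best=2800 via (D,hash)
  {ABC}: card=800; try (B,hash)→8500, (A,hash)→11300, (B,merge)→11600, (A,merge)→11700, (B,nl)→104800, (A,nl)→163700; best=8500 via (B,hash)
  {BCD}: card=20000; try (D,hash)→6500, (D,merge)→9050, (C,hash)→16800, (D,nl)→63700, (C,merge)→155050, (C,nl)→2502800; best=6500 via (D,hash)
  {ABCD}: card=40000; try (D,hash)→11700, (D,merge)→18650, (A,hash)→33700, (D,nl)→128500, (A,merge)→330500, (A,nl)→8006500; best=11700 via (D,hash)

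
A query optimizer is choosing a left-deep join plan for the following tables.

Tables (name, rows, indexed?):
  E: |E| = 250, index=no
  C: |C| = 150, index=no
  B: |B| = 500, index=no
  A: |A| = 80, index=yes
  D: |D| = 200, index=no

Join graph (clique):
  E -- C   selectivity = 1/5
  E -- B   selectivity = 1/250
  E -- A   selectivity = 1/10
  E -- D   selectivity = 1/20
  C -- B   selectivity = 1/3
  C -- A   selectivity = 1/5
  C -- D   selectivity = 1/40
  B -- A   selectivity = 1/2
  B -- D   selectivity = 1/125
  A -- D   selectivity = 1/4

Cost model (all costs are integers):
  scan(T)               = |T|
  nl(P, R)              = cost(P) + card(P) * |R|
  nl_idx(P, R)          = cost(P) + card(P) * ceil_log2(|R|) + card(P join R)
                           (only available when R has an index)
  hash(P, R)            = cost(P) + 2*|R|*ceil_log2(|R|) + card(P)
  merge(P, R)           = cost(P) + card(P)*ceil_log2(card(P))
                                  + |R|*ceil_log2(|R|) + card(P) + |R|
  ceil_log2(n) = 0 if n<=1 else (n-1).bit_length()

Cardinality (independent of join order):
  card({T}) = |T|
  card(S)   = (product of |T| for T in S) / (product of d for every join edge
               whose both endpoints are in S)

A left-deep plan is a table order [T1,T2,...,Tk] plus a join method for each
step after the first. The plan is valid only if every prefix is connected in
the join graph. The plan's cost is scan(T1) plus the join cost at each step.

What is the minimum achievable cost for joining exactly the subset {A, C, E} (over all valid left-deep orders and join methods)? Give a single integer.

Selinger DP over subsets of {A,C,E}:
  {E}: scan cost=250, card=250
  {C}: scan cost=150, card=150
  {A}: scan cost=80, card=80
  {CE}: card=7500; try (C,hash)→2900, (E,merge)→3750, (C,merge)→3850, (E,hash)→4300, (E,nl)→37650, (C,nl)→37750; best=2900 via (C,hash)
  {AE}: card=2000; try (A,hash)→1620, (E,merge)→2970, (A,merge)→3140, (A,nl_idx)→4000, (E,hash)→4160, (E,nl)→20080 …(+1); best=1620 via (A,hash)
  {AC}: card=2400; try (A,hash)→1420, (C,merge)→2070, (A,merge)→2140, (C,hash)→2560, (A,nl_idx)→3600, (C,nl)→12080 …(+1); best=1420 via (A,hash)
  {ACE}: card=12000; try (C,hash)→6020, (E,hash)→7820, (A,hash)→11520, (C,merge)→26970, (E,merge)→34870, (A,nl_idx)→67400 …(+4); best=6020 via (C,hash)

6020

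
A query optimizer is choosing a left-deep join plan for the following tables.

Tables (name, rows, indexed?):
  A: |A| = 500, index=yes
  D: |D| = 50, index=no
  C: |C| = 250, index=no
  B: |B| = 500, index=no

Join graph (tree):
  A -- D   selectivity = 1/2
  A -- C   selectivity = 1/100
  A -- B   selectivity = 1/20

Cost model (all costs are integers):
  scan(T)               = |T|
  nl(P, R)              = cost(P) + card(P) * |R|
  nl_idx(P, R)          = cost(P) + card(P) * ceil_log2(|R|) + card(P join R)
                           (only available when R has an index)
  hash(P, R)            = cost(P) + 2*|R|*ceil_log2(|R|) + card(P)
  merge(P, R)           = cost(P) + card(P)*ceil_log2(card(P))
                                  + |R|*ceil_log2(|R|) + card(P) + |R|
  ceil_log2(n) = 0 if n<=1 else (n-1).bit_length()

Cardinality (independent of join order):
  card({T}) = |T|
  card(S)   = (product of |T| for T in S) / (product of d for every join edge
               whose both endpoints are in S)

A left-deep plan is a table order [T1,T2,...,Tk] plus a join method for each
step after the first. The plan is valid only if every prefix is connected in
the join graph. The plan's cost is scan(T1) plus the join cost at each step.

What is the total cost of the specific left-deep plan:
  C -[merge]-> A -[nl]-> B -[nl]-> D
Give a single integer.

2195000

step 1: scan C: cost=250, card=250
step 2: join A via merge
    card(P join A) = 250*500/(100) = 1250
    cost = 250 + 250*8 + 500*9 + 250 + 500 = 7500
step 3: join B via nl
    card(P join B) = 1250*500/(20) = 31250
    cost = 7500 + 1250*500 = 632500
step 4: join D via nl
    card(P join D) = 31250*50/(2) = 781250
    cost = 632500 + 31250*50 = 2195000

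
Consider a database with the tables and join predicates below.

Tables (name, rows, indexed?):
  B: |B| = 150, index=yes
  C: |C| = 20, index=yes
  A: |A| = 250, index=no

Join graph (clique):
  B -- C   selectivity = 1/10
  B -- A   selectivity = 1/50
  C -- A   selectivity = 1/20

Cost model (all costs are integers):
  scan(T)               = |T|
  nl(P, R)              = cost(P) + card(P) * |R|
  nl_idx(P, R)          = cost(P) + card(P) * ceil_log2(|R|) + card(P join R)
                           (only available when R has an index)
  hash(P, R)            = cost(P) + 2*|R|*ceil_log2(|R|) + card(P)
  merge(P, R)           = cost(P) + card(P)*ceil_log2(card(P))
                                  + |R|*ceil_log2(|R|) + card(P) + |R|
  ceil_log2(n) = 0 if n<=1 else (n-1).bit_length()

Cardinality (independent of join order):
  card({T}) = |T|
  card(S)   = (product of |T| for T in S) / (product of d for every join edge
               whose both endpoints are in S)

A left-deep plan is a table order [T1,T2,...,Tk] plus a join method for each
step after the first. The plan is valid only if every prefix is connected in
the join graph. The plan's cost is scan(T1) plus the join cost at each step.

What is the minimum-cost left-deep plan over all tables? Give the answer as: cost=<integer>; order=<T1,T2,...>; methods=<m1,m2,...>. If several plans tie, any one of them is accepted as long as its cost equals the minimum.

Selinger DP (subsets sized 1..n):
  {B}: scan cost=150, card=150
  {C}: scan cost=20, card=20
  {A}: scan cost=250, card=250
  {BC}: card=300; try (B,nl_idx)→480, (C,hash)→500, (C,nl_idx)→1200, (B,merge)→1490, (C,merge)→1620, (B,hash)→2440 …(+2); best=480 via (B,nl_idx)
  {AB}: card=750; try (B,hash)→2900, (B,nl_idx)→3000, (A,merge)→3750, (B,merge)→3850, (A,hash)→4300, (A,nl)→37650 …(+1); best=2900 via (B,hash)
  {AC}: card=250; try (C,hash)→700, (C,nl_idx)→1750, (A,merge)→2390, (C,merge)→2620, (A,hash)→4040, (A,nl)→5020 …(+1); best=700 via (C,hash)
  {ABC}: card=75; try (B,nl_idx)→2775, (B,hash)→3350, (C,hash)→3850, (B,merge)→4300, (A,hash)→4780, (A,merge)→5730 …(+5); best=2775 via (B,nl_idx)

cost=2775; order=A,C,B; methods=hash,nl_idx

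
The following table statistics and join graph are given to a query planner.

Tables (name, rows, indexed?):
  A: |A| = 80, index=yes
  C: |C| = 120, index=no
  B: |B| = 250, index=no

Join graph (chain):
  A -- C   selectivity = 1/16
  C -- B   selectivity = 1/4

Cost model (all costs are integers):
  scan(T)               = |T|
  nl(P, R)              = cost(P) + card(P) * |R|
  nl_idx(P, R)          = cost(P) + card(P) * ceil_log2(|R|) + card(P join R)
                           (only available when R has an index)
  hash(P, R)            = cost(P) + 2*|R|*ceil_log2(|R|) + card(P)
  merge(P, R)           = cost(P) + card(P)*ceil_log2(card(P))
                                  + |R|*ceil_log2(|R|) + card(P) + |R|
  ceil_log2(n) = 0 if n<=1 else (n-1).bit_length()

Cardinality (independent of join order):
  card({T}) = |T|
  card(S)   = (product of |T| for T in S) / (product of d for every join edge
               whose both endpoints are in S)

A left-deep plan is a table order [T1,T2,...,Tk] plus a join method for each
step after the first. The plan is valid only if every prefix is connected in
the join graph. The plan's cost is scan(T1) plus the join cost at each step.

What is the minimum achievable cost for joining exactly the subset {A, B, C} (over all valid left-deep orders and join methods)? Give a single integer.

Selinger DP over subsets of {A,B,C}:
  {A}: scan cost=80, card=80
  {C}: scan cost=120, card=120
  {B}: scan cost=250, card=250
  {AC}: card=600; try (A,hash)→1360, (A,nl_idx)→1560, (C,merge)→1680, (A,merge)→1720, (C,hash)→1840, (C,nl)→9680 …(+1); best=1360 via (A,hash)
  {BC}: card=7500; try (C,hash)→2180, (B,merge)→3330, (C,merge)→3460, (B,hash)→4240, (B,nl)→30120, (C,nl)→30250; best=2180 via (C,hash)
  {ABC}: card=37500; try (B,hash)→5960, (B,merge)→10210, (A,hash)→10800, (A,nl_idx)→92180, (A,merge)→107820, (B,nl)→151360 …(+1); best=5960 via (B,hash)

5960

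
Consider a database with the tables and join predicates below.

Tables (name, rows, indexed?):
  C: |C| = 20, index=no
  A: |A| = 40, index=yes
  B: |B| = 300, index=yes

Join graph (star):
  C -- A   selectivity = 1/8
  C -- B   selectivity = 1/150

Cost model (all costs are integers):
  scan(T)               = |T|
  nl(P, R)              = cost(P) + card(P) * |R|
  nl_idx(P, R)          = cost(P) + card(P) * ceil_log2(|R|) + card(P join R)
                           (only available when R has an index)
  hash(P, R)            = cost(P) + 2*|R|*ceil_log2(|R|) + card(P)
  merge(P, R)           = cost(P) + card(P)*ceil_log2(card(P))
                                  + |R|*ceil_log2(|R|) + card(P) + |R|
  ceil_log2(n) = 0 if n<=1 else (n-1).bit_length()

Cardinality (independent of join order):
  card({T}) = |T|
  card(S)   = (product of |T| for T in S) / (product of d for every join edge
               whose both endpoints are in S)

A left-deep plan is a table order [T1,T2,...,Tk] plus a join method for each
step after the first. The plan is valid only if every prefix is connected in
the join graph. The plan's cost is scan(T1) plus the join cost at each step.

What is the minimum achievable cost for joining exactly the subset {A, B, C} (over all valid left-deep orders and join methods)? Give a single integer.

Selinger DP over subsets of {A,B,C}:
  {C}: scan cost=20, card=20
  {A}: scan cost=40, card=40
  {B}: scan cost=300, card=300
  {AC}: card=100; try (A,nl_idx)→240, (C,hash)→280, (A,merge)→420, (C,merge)→440, (A,hash)→520, (A,nl)→820 …(+1); best=240 via (A,nl_idx)
  {BC}: card=40; try (B,nl_idx)→240, (C,hash)→800, (B,merge)→3140, (C,merge)→3420, (B,hash)→5440, (B,nl)→6020 …(+1); best=240 via (B,nl_idx)
  {ABC}: card=200; try (A,nl_idx)→680, (A,hash)→760, (A,merge)→800, (B,nl_idx)→1340, (A,nl)→1840, (B,merge)→4040 …(+2); best=680 via (A,nl_idx)

680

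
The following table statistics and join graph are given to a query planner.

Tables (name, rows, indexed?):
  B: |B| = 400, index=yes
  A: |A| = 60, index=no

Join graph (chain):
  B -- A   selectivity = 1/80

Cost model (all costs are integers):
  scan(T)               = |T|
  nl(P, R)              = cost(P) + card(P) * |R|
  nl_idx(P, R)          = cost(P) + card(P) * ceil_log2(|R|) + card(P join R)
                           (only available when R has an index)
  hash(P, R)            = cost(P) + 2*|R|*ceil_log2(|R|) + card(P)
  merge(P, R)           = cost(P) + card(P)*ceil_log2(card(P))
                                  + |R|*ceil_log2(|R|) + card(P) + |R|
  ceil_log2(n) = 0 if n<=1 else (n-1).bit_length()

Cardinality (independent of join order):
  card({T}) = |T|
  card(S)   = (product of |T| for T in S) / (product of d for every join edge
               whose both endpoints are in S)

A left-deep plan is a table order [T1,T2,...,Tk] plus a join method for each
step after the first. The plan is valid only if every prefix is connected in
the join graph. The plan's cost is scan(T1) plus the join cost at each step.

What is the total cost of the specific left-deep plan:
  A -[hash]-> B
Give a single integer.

step 1: scan A: cost=60, card=60
step 2: join B via hash
    card(P join B) = 60*400/(80) = 300
    cost = 60 + 2*400*9 + 60 = 7320

7320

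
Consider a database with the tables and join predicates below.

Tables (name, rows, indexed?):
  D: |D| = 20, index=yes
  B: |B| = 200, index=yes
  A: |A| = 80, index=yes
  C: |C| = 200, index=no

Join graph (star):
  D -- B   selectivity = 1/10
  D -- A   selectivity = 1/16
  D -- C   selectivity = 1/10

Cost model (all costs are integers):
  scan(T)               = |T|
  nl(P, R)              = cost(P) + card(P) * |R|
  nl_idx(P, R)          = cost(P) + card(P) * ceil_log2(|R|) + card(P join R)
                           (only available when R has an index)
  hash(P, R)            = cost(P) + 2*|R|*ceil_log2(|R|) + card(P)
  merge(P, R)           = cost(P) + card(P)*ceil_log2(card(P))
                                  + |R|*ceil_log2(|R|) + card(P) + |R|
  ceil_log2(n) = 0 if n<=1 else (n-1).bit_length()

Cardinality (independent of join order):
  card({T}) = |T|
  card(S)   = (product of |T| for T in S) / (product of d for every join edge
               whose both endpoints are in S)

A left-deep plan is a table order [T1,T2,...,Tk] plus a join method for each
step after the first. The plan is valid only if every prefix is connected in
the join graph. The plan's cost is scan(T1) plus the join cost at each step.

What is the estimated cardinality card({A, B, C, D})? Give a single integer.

Tables in S: A(80), B(200), C(200), D(20)
Edges inside S: D-B(d=10), D-A(d=16), D-C(d=10)
numerator = 80 * 200 * 200 * 20 = 64000000
denominator = 10 * 16 * 10 = 1600
card(S) = 64000000 / 1600 = 40000

40000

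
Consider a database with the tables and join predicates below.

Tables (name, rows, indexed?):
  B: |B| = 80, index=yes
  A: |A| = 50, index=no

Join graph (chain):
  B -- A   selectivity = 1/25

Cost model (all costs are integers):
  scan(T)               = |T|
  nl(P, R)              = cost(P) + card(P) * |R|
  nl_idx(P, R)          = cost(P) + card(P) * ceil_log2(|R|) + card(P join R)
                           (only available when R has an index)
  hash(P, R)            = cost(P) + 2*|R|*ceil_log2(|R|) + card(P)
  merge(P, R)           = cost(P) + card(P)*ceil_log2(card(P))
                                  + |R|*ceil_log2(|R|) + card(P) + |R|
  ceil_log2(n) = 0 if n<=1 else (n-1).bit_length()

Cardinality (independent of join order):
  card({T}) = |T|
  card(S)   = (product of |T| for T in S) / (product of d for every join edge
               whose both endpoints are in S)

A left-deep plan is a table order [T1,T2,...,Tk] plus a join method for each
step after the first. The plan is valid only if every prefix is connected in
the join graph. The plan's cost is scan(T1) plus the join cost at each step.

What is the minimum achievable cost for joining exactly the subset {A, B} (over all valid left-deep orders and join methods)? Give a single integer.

Selinger DP over subsets of {A,B}:
  {B}: scan cost=80, card=80
  {A}: scan cost=50, card=50
  {AB}: card=160; try (B,nl_idx)→560, (A,hash)→760, (B,merge)→1040, (A,merge)→1070, (B,hash)→1220, (B,nl)→4050 …(+1); best=560 via (B,nl_idx)

560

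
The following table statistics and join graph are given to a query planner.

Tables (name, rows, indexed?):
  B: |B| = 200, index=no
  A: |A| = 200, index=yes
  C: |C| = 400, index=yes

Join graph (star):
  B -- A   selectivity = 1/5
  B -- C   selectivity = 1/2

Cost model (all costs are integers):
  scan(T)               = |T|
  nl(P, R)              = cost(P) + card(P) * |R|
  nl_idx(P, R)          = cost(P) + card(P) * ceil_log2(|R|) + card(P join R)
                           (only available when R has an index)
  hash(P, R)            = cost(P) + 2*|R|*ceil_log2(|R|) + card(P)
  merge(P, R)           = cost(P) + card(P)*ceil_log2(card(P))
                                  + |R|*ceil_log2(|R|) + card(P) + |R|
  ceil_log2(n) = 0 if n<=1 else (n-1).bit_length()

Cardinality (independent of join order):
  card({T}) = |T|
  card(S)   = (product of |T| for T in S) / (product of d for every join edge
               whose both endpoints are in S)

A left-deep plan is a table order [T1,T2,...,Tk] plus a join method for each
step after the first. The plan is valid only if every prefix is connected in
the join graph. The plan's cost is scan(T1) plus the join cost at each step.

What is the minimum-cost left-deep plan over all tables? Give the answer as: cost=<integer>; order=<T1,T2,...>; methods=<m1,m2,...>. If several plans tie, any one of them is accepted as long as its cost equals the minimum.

Selinger DP (subsets sized 1..n):
  {B}: scan cost=200, card=200
  {A}: scan cost=200, card=200
  {C}: scan cost=400, card=400
  {AB}: card=8000; try (B,hash)→3600, (A,hash)→3600, (B,merge)→3800, (A,merge)→3800, (A,nl_idx)→9800, (B,nl)→40200 …(+1); best=3600 via (B,hash)
  {BC}: card=40000; try (B,hash)→4000, (C,merge)→6000, (B,merge)→6200, (C,hash)→7600, (C,nl_idx)→42000, (C,nl)→80200 …(+1); best=4000 via (B,hash)
  {ABC}: card=1600000; try (C,hash)→18800, (A,hash)→47200, (C,merge)→119600, (A,merge)→685800, (C,nl_idx)→1675600, (A,nl_idx)→1924000 …(+2); best=18800 via (C,hash)

cost=18800; order=A,B,C; methods=hash,hash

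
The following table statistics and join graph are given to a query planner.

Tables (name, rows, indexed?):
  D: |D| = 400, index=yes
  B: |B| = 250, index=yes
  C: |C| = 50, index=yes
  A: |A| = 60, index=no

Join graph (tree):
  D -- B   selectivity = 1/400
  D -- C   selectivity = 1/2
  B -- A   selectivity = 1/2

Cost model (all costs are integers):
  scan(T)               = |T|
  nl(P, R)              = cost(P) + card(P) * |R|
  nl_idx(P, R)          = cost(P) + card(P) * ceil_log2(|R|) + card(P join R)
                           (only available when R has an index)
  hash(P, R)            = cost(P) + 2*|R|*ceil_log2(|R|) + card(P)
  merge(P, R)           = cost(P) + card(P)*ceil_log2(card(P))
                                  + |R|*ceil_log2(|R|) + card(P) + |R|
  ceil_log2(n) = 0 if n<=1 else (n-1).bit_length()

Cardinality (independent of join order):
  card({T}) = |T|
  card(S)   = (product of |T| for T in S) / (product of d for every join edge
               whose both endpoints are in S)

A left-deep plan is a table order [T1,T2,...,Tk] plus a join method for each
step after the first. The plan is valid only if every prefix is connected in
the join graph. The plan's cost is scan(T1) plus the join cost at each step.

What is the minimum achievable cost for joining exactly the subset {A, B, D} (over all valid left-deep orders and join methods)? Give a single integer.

3720

Selinger DP over subsets of {A,B,D}:
  {D}: scan cost=400, card=400
  {B}: scan cost=250, card=250
  {A}: scan cost=60, card=60
  {BD}: card=250; try (D,nl_idx)→2750, (B,nl_idx)→3850, (B,hash)→4800, (D,merge)→6500, (B,merge)→6650, (D,hash)→7700 …(+2); best=2750 via (D,nl_idx)
  {AB}: card=7500; try (A,hash)→1220, (B,merge)→2730, (A,merge)→2920, (B,hash)→4120, (B,nl_idx)→8040, (B,nl)→15060 …(+1); best=1220 via (A,hash)
  {ABD}: card=7500; try (A,hash)→3720, (A,merge)→5420, (D,hash)→15920, (A,nl)→17750, (D,nl_idx)→76220, (D,merge)→110220 …(+1); best=3720 via (A,hash)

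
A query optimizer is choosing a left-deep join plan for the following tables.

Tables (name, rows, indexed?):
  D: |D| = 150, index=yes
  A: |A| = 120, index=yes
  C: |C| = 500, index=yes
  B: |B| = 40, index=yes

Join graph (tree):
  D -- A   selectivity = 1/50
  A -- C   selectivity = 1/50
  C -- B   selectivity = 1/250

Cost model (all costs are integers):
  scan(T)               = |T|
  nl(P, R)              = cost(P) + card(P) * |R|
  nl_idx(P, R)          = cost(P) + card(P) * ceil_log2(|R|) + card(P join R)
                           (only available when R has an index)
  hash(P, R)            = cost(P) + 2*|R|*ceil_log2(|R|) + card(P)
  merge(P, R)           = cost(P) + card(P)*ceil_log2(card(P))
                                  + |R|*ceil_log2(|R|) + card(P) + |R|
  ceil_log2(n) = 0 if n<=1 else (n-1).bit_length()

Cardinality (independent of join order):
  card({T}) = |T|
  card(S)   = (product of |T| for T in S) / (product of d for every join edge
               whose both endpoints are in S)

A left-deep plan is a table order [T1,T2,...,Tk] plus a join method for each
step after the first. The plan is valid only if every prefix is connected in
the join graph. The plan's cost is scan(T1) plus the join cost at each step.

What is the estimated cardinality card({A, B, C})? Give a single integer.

192

Tables in S: A(120), B(40), C(500)
Edges inside S: A-C(d=50), C-B(d=250)
numerator = 120 * 40 * 500 = 2400000
denominator = 50 * 250 = 12500
card(S) = 2400000 / 12500 = 192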